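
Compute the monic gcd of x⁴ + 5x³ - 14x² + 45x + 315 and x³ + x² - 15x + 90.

x² - 5x + 15

Apply the Euclidean algorithm:
  x⁴ + 5x³ - 14x² + 45x + 315 = (x + 4)(x³ + x² - 15x + 90) + (-3x² + 15x - 45)
  x³ + x² - 15x + 90 = (-(1/3)x - 2)(-3x² + 15x - 45) + (0)
Last nonzero remainder: -3x² + 15x - 45. Dividing through by -3 gives the monic gcd x² - 5x + 15.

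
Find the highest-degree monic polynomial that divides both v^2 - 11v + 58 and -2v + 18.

1

Repeated division with remainder:
  v^2 - 11v + 58 = (-(1/2)v + 1)(-2v + 18) + (40)
  -2v + 18 = (-(1/20)v + 9/20)(40) + (0)
The last nonzero remainder is the constant 40, so the polynomials are coprime and gcd = 1.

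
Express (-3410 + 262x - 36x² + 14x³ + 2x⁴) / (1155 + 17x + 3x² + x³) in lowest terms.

(-310 + 52x - 8x² + 2x³)/(105 - 8x + x²)

By polynomial division,
  2x⁴ + 14x³ - 36x² + 262x - 3410 = (2x + 8)(x³ + 3x² + 17x + 1155) + (-94x² - 2184x - 12650)
  x³ + 3x² + 17x + 1155 = (-(1/94)x + 951/4418)(-94x² - 2184x - 12650) + ((778770/2209)x + 8566470/2209)
  -94x² - 2184x - 12650 = (-(103823/389385)x - 254035/77877)((778770/2209)x + 8566470/2209) + (0)
Last nonzero remainder: (778770/2209)x + 8566470/2209. Dividing through by 778770/2209 gives the monic gcd x + 11.
Cancel x + 11 from numerator and denominator to get the reduced form.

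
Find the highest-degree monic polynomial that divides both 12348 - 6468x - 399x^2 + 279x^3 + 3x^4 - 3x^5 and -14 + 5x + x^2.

By polynomial division,
  -3x^5 + 3x^4 + 279x^3 - 399x^2 - 6468x + 12348 = (-3x^3 + 18x^2 + 147x - 882)(x^2 + 5x - 14) + (0)
The last nonzero remainder x^2 + 5x - 14 is already monic.

-14 + 5x + x^2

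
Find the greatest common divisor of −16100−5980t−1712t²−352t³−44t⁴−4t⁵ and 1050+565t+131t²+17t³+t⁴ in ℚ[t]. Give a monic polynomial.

Apply the Euclidean algorithm:
  −4t⁵−44t⁴−352t³−1712t²−5980t−16100 = (−4t+24)(t⁴+17t³+131t²+565t+1050) + (−236t³−2596t²−15340t−41300)
  t⁴+17t³+131t²+565t+1050 = (−(1/236)t−3/118)(−236t³−2596t²−15340t−41300) + (0)
Last nonzero remainder: −236t³−2596t²−15340t−41300. Dividing through by −236 gives the monic gcd t³+11t²+65t+175.

175+65t+11t²+t³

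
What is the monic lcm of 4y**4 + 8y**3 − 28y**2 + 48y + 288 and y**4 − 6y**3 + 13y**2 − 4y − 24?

Repeated division with remainder:
  4y**4 + 8y**3 − 28y**2 + 48y + 288 = (4)(y**4 − 6y**3 + 13y**2 − 4y − 24) + (32y**3 − 80y**2 + 64y + 384)
  y**4 − 6y**3 + 13y**2 − 4y − 24 = ((1/32)y − 7/64)(32y**3 − 80y**2 + 64y + 384) + ((9/4)y**2 − 9y + 18)
  32y**3 − 80y**2 + 64y + 384 = ((128/9)y + 64/3)((9/4)y**2 − 9y + 18) + (0)
Last nonzero remainder: (9/4)y**2 − 9y + 18. Dividing through by 9/4 gives the monic gcd y**2 − 4y + 8.
Then lcm(f, g) = f·g / gcd(f, g); expanding and making the result monic gives the answer.

y**6 − 14y**4 + 20y**3 + 69y**2 − 180y − 216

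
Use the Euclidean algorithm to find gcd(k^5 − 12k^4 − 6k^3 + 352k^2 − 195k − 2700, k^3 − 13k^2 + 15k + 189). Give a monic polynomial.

By polynomial division,
  k^5 − 12k^4 − 6k^3 + 352k^2 − 195k − 2700 = (k^2 + k − 8)(k^3 − 13k^2 + 15k + 189) + (44k^2 − 264k − 1188)
  k^3 − 13k^2 + 15k + 189 = ((1/44)k − 7/44)(44k^2 − 264k − 1188) + (0)
Last nonzero remainder: 44k^2 − 264k − 1188. Dividing through by 44 gives the monic gcd k^2 − 6k − 27.

k^2 − 6k − 27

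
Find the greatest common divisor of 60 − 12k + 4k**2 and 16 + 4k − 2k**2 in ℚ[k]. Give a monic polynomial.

1

Apply the Euclidean algorithm:
  4k**2 − 12k + 60 = (−2)(−2k**2 + 4k + 16) + (−4k + 92)
  −2k**2 + 4k + 16 = ((1/2)k + 21/2)(−4k + 92) + (−950)
  −4k + 92 = ((2/475)k − 46/475)(−950) + (0)
The last nonzero remainder is the constant −950, so the polynomials are coprime and gcd = 1.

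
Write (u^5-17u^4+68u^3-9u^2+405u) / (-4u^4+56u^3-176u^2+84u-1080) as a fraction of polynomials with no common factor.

Repeated division with remainder:
  u^5-17u^4+68u^3-9u^2+405u = (-(1/4)u+3/4)(-4u^4+56u^3-176u^2+84u-1080) + (-18u^3+144u^2+72u+810)
  -4u^4+56u^3-176u^2+84u-1080 = ((2/9)u-4/3)(-18u^3+144u^2+72u+810) + (0)
Last nonzero remainder: -18u^3+144u^2+72u+810. Dividing through by -18 gives the monic gcd u^3-8u^2-4u-45.
Cancel u^3-8u^2-4u-45 from numerator and denominator to get the reduced form.

(-u^2+9u)/(4u-24)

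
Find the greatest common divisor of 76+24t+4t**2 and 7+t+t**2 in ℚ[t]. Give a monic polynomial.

Euclidean algorithm in ℚ[t]:
  4t**2+24t+76 = (4)(t**2+t+7) + (20t+48)
  t**2+t+7 = ((1/20)t-7/100)(20t+48) + (259/25)
  20t+48 = ((500/259)t+1200/259)(259/25) + (0)
The last nonzero remainder is the constant 259/25, so the polynomials are coprime and gcd = 1.

1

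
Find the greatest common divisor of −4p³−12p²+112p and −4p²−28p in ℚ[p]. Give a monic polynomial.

p²+7p

Repeated division with remainder:
  −4p³−12p²+112p = (p−4)(−4p²−28p) + (0)
Last nonzero remainder: −4p²−28p. Dividing through by −4 gives the monic gcd p²+7p.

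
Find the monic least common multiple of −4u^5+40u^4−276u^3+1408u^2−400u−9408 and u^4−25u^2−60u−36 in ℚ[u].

u^7−6u^6+32u^5−106u^4−1101u^3+1696u^2+9708u+7056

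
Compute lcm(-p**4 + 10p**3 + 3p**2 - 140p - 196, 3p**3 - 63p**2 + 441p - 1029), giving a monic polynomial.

p**5 - 17p**4 + 67p**3 + 161p**2 - 784p - 1372

Repeated division with remainder:
  -p**4 + 10p**3 + 3p**2 - 140p - 196 = (-(1/3)p - 11/3)(3p**3 - 63p**2 + 441p - 1029) + (-81p**2 + 1134p - 3969)
  3p**3 - 63p**2 + 441p - 1029 = (-(1/27)p + 7/27)(-81p**2 + 1134p - 3969) + (0)
Last nonzero remainder: -81p**2 + 1134p - 3969. Dividing through by -81 gives the monic gcd p**2 - 14p + 49.
Then lcm(f, g) = f·g / gcd(f, g); expanding and making the result monic gives the answer.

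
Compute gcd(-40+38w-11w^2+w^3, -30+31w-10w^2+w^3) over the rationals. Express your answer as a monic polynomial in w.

10-7w+w^2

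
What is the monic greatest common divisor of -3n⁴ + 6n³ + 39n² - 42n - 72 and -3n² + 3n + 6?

n² - n - 2

Repeated division with remainder:
  -3n⁴ + 6n³ + 39n² - 42n - 72 = (n² - n - 12)(-3n² + 3n + 6) + (0)
Last nonzero remainder: -3n² + 3n + 6. Dividing through by -3 gives the monic gcd n² - n - 2.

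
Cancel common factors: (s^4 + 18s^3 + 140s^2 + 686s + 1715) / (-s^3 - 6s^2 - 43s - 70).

(-s^2 - 14s - 49)/(s + 2)

Euclidean algorithm in ℚ[s]:
  s^4 + 18s^3 + 140s^2 + 686s + 1715 = (-s - 12)(-s^3 - 6s^2 - 43s - 70) + (25s^2 + 100s + 875)
  -s^3 - 6s^2 - 43s - 70 = (-(1/25)s - 2/25)(25s^2 + 100s + 875) + (0)
Last nonzero remainder: 25s^2 + 100s + 875. Dividing through by 25 gives the monic gcd s^2 + 4s + 35.
Cancel s^2 + 4s + 35 from numerator and denominator to get the reduced form.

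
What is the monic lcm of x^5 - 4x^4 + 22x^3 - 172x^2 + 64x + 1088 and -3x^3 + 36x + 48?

By polynomial division,
  x^5 - 4x^4 + 22x^3 - 172x^2 + 64x + 1088 = (-(1/3)x^2 + (4/3)x - 34/3)(-3x^3 + 36x + 48) + (-204x^2 + 408x + 1632)
  -3x^3 + 36x + 48 = ((1/68)x + 1/34)(-204x^2 + 408x + 1632) + (0)
Last nonzero remainder: -204x^2 + 408x + 1632. Dividing through by -204 gives the monic gcd x^2 - 2x - 8.
Then lcm(f, g) = f·g / gcd(f, g); expanding and making the result monic gives the answer.

x^6 - 2x^5 + 14x^4 - 128x^3 - 280x^2 + 1216x + 2176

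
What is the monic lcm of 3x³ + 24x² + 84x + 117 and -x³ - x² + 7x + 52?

x⁴ + 4x³ - 4x² - 73x - 156

Euclidean algorithm in ℚ[x]:
  3x³ + 24x² + 84x + 117 = (-3)(-x³ - x² + 7x + 52) + (21x² + 105x + 273)
  -x³ - x² + 7x + 52 = (-(1/21)x + 4/21)(21x² + 105x + 273) + (0)
Last nonzero remainder: 21x² + 105x + 273. Dividing through by 21 gives the monic gcd x² + 5x + 13.
Then lcm(f, g) = f·g / gcd(f, g); expanding and making the result monic gives the answer.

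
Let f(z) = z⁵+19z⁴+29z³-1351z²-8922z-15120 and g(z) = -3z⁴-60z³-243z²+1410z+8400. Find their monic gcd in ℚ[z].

By polynomial division,
  z⁵+19z⁴+29z³-1351z²-8922z-15120 = (-(1/3)z+1/3)(-3z⁴-60z³-243z²+1410z+8400) + (-32z³-800z²-6592z-17920)
  -3z⁴-60z³-243z²+1410z+8400 = ((3/32)z-15/32)(-32z³-800z²-6592z-17920) + (0)
Last nonzero remainder: -32z³-800z²-6592z-17920. Dividing through by -32 gives the monic gcd z³+25z²+206z+560.

z³+25z²+206z+560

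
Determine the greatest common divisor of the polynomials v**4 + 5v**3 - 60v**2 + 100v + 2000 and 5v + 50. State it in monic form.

Apply the Euclidean algorithm:
  v**4 + 5v**3 - 60v**2 + 100v + 2000 = ((1/5)v**3 - v**2 - 2v + 40)(5v + 50) + (0)
Last nonzero remainder: 5v + 50. Dividing through by 5 gives the monic gcd v + 10.

v + 10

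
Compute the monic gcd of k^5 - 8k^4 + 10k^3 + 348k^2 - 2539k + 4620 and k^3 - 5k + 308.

Euclidean algorithm in ℚ[k]:
  k^5 - 8k^4 + 10k^3 + 348k^2 - 2539k + 4620 = (k^2 - 8k + 15)(k^3 - 5k + 308) + (0)
The last nonzero remainder k^3 - 5k + 308 is already monic.

k^3 - 5k + 308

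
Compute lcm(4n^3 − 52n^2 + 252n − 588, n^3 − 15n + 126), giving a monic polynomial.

By polynomial division,
  4n^3 − 52n^2 + 252n − 588 = (4)(n^3 − 15n + 126) + (−52n^2 + 312n − 1092)
  n^3 − 15n + 126 = (−(1/52)n − 3/26)(−52n^2 + 312n − 1092) + (0)
Last nonzero remainder: −52n^2 + 312n − 1092. Dividing through by −52 gives the monic gcd n^2 − 6n + 21.
Then lcm(f, g) = f·g / gcd(f, g); expanding and making the result monic gives the answer.

n^4 − 7n^3 − 15n^2 + 231n − 882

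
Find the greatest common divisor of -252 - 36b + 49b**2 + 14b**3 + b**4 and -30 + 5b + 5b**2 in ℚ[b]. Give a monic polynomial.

Apply the Euclidean algorithm:
  b**4 + 14b**3 + 49b**2 - 36b - 252 = ((1/5)b**2 + (13/5)b + 42/5)(5b**2 + 5b - 30) + (0)
Last nonzero remainder: 5b**2 + 5b - 30. Dividing through by 5 gives the monic gcd b**2 + b - 6.

-6 + b + b**2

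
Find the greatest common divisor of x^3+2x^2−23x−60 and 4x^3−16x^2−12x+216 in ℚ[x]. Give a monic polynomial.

x+3

Euclidean algorithm in ℚ[x]:
  x^3+2x^2−23x−60 = (1/4)(4x^3−16x^2−12x+216) + (6x^2−20x−114)
  4x^3−16x^2−12x+216 = ((2/3)x−4/9)(6x^2−20x−114) + ((496/9)x+496/3)
  6x^2−20x−114 = ((27/248)x−171/248)((496/9)x+496/3) + (0)
Last nonzero remainder: (496/9)x+496/3. Dividing through by 496/9 gives the monic gcd x+3.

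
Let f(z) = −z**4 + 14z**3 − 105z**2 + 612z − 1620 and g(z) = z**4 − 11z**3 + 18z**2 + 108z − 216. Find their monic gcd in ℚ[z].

z**2 − 12z + 36

By polynomial division,
  −z**4 + 14z**3 − 105z**2 + 612z − 1620 = (−1)(z**4 − 11z**3 + 18z**2 + 108z − 216) + (3z**3 − 87z**2 + 720z − 1836)
  z**4 − 11z**3 + 18z**2 + 108z − 216 = ((1/3)z + 6)(3z**3 − 87z**2 + 720z − 1836) + (300z**2 − 3600z + 10800)
  3z**3 − 87z**2 + 720z − 1836 = ((1/100)z − 17/100)(300z**2 − 3600z + 10800) + (0)
Last nonzero remainder: 300z**2 − 3600z + 10800. Dividing through by 300 gives the monic gcd z**2 − 12z + 36.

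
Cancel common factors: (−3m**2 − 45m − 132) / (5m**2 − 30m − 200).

Euclidean algorithm in ℚ[m]:
  −3m**2 − 45m − 132 = (−3/5)(5m**2 − 30m − 200) + (−63m − 252)
  5m**2 − 30m − 200 = (−(5/63)m + 50/63)(−63m − 252) + (0)
Last nonzero remainder: −63m − 252. Dividing through by −63 gives the monic gcd m + 4.
Cancel m + 4 from numerator and denominator to get the reduced form.

(−3m − 33)/(5m − 50)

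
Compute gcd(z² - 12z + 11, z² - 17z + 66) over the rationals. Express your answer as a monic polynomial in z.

z - 11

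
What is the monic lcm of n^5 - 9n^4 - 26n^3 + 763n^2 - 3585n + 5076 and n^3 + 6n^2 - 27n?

n^6 - 9n^5 - 26n^4 + 763n^3 - 3585n^2 + 5076n

By polynomial division,
  n^5 - 9n^4 - 26n^3 + 763n^2 - 3585n + 5076 = (n^2 - 15n + 91)(n^3 + 6n^2 - 27n) + (-188n^2 - 1128n + 5076)
  n^3 + 6n^2 - 27n = (-(1/188)n)(-188n^2 - 1128n + 5076) + (0)
Last nonzero remainder: -188n^2 - 1128n + 5076. Dividing through by -188 gives the monic gcd n^2 + 6n - 27.
Then lcm(f, g) = f·g / gcd(f, g); expanding and making the result monic gives the answer.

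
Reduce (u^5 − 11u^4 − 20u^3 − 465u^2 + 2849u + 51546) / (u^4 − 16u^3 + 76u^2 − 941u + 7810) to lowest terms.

Repeated division with remainder:
  u^5 − 11u^4 − 20u^3 − 465u^2 + 2849u + 51546 = (u + 5)(u^4 − 16u^3 + 76u^2 − 941u + 7810) + (−16u^3 + 96u^2 − 256u + 12496)
  u^4 − 16u^3 + 76u^2 − 941u + 7810 = (−(1/16)u + 5/8)(−16u^3 + 96u^2 − 256u + 12496) + (0)
Last nonzero remainder: −16u^3 + 96u^2 − 256u + 12496. Dividing through by −16 gives the monic gcd u^3 − 6u^2 + 16u − 781.
Cancel u^3 − 6u^2 + 16u − 781 from numerator and denominator to get the reduced form.

(u^2 − 5u − 66)/(u − 10)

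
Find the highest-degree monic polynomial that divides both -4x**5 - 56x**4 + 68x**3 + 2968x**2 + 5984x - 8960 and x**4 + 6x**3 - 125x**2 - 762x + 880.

x**3 + 17x**2 + 62x - 80

Apply the Euclidean algorithm:
  -4x**5 - 56x**4 + 68x**3 + 2968x**2 + 5984x - 8960 = (-4x - 32)(x**4 + 6x**3 - 125x**2 - 762x + 880) + (-240x**3 - 4080x**2 - 14880x + 19200)
  x**4 + 6x**3 - 125x**2 - 762x + 880 = (-(1/240)x + 11/240)(-240x**3 - 4080x**2 - 14880x + 19200) + (0)
Last nonzero remainder: -240x**3 - 4080x**2 - 14880x + 19200. Dividing through by -240 gives the monic gcd x**3 + 17x**2 + 62x - 80.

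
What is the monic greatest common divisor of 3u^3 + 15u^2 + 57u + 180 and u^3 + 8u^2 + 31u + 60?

u + 4

Apply the Euclidean algorithm:
  3u^3 + 15u^2 + 57u + 180 = (3)(u^3 + 8u^2 + 31u + 60) + (-9u^2 - 36u)
  u^3 + 8u^2 + 31u + 60 = (-(1/9)u - 4/9)(-9u^2 - 36u) + (15u + 60)
  -9u^2 - 36u = (-(3/5)u)(15u + 60) + (0)
Last nonzero remainder: 15u + 60. Dividing through by 15 gives the monic gcd u + 4.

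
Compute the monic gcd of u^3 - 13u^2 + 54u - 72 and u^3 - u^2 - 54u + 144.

Apply the Euclidean algorithm:
  u^3 - 13u^2 + 54u - 72 = (u^3 - u^2 - 54u + 144) + (-12u^2 + 108u - 216)
  u^3 - u^2 - 54u + 144 = (-(1/12)u - 2/3)(-12u^2 + 108u - 216) + (0)
Last nonzero remainder: -12u^2 + 108u - 216. Dividing through by -12 gives the monic gcd u^2 - 9u + 18.

u^2 - 9u + 18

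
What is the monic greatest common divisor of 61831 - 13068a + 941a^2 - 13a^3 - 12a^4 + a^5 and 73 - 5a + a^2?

73 - 5a + a^2

Apply the Euclidean algorithm:
  a^5 - 12a^4 - 13a^3 + 941a^2 - 13068a + 61831 = (a^3 - 7a^2 - 121a + 847)(a^2 - 5a + 73) + (0)
The last nonzero remainder a^2 - 5a + 73 is already monic.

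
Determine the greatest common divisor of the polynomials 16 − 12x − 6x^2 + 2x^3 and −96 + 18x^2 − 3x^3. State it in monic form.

By polynomial division,
  2x^3 − 6x^2 − 12x + 16 = (−2/3)(−3x^3 + 18x^2 − 96) + (6x^2 − 12x − 48)
  −3x^3 + 18x^2 − 96 = (−(1/2)x + 2)(6x^2 − 12x − 48) + (0)
Last nonzero remainder: 6x^2 − 12x − 48. Dividing through by 6 gives the monic gcd x^2 − 2x − 8.

−8 − 2x + x^2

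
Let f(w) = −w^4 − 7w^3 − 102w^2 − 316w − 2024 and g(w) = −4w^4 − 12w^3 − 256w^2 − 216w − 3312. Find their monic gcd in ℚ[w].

w^2 + 3w + 46

Euclidean algorithm in ℚ[w]:
  −w^4 − 7w^3 − 102w^2 − 316w − 2024 = (1/4)(−4w^4 − 12w^3 − 256w^2 − 216w − 3312) + (−4w^3 − 38w^2 − 262w − 1196)
  −4w^4 − 12w^3 − 256w^2 − 216w − 3312 = (w − 13/2)(−4w^3 − 38w^2 − 262w − 1196) + (−241w^2 − 723w − 11086)
  −4w^3 − 38w^2 − 262w − 1196 = ((4/241)w + 26/241)(−241w^2 − 723w − 11086) + (0)
Last nonzero remainder: −241w^2 − 723w − 11086. Dividing through by −241 gives the monic gcd w^2 + 3w + 46.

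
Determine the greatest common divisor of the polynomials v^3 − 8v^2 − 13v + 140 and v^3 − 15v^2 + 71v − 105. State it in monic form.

Repeated division with remainder:
  v^3 − 8v^2 − 13v + 140 = (v^3 − 15v^2 + 71v − 105) + (7v^2 − 84v + 245)
  v^3 − 15v^2 + 71v − 105 = ((1/7)v − 3/7)(7v^2 − 84v + 245) + (0)
Last nonzero remainder: 7v^2 − 84v + 245. Dividing through by 7 gives the monic gcd v^2 − 12v + 35.

v^2 − 12v + 35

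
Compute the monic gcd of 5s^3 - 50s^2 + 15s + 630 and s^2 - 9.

s + 3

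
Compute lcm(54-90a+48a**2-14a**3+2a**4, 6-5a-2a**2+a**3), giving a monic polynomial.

54-63a+3a**2+10a**3-5a**4+a**5

Euclidean algorithm in ℚ[a]:
  2a**4-14a**3+48a**2-90a+54 = (2a-10)(a**3-2a**2-5a+6) + (38a**2-152a+114)
  a**3-2a**2-5a+6 = ((1/38)a+1/19)(38a**2-152a+114) + (0)
Last nonzero remainder: 38a**2-152a+114. Dividing through by 38 gives the monic gcd a**2-4a+3.
Then lcm(f, g) = f·g / gcd(f, g); expanding and making the result monic gives the answer.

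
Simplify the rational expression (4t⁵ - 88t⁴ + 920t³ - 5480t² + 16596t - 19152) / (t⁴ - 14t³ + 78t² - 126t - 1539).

(4t³ - 56t² + 244t - 336)/(t² - 6t - 27)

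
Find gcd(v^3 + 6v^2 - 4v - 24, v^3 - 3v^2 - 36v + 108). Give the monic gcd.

v + 6

Apply the Euclidean algorithm:
  v^3 + 6v^2 - 4v - 24 = (v^3 - 3v^2 - 36v + 108) + (9v^2 + 32v - 132)
  v^3 - 3v^2 - 36v + 108 = ((1/9)v - 59/81)(9v^2 + 32v - 132) + ((160/81)v + 320/27)
  9v^2 + 32v - 132 = ((729/160)v - 891/80)((160/81)v + 320/27) + (0)
Last nonzero remainder: (160/81)v + 320/27. Dividing through by 160/81 gives the monic gcd v + 6.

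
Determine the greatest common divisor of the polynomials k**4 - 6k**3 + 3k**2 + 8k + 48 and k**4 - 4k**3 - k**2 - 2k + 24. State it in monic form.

Euclidean algorithm in ℚ[k]:
  k**4 - 6k**3 + 3k**2 + 8k + 48 = (k**4 - 4k**3 - k**2 - 2k + 24) + (-2k**3 + 4k**2 + 10k + 24)
  k**4 - 4k**3 - k**2 - 2k + 24 = (-(1/2)k + 1)(-2k**3 + 4k**2 + 10k + 24) + (0)
Last nonzero remainder: -2k**3 + 4k**2 + 10k + 24. Dividing through by -2 gives the monic gcd k**3 - 2k**2 - 5k - 12.

k**3 - 2k**2 - 5k - 12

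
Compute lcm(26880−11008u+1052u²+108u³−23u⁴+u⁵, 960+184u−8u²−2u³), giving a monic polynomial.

Euclidean algorithm in ℚ[u]:
  u⁵−23u⁴+108u³+1052u²−11008u+26880 = (−(1/2)u²+(27/2)u−154)(−2u³−8u²+184u+960) + (−2184u²+4368u+174720)
  −2u³−8u²+184u+960 = ((1/1092)u+1/182)(−2184u²+4368u+174720) + (0)
Last nonzero remainder: −2184u²+4368u+174720. Dividing through by −2184 gives the monic gcd u²−2u−80.
Then lcm(f, g) = f·g / gcd(f, g); expanding and making the result monic gives the answer.

161280−39168u−4696u²+1700u³−30u⁴−17u⁵+u⁶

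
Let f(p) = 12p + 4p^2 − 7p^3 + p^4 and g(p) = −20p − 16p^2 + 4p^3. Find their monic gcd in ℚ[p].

p + p^2

Repeated division with remainder:
  p^4 − 7p^3 + 4p^2 + 12p = ((1/4)p − 3/4)(4p^3 − 16p^2 − 20p) + (−3p^2 − 3p)
  4p^3 − 16p^2 − 20p = (−(4/3)p + 20/3)(−3p^2 − 3p) + (0)
Last nonzero remainder: −3p^2 − 3p. Dividing through by −3 gives the monic gcd p^2 + p.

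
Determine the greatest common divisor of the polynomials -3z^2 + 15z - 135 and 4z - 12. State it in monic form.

Euclidean algorithm in ℚ[z]:
  -3z^2 + 15z - 135 = (-(3/4)z + 3/2)(4z - 12) + (-117)
  4z - 12 = (-(4/117)z + 4/39)(-117) + (0)
The last nonzero remainder is the constant -117, so the polynomials are coprime and gcd = 1.

1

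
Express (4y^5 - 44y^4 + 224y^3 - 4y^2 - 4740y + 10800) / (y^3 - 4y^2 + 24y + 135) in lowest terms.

(4y^3 - 16y^2 - 68y + 240)/(y + 3)

Euclidean algorithm in ℚ[y]:
  4y^5 - 44y^4 + 224y^3 - 4y^2 - 4740y + 10800 = (4y^2 - 28y + 16)(y^3 - 4y^2 + 24y + 135) + (192y^2 - 1344y + 8640)
  y^3 - 4y^2 + 24y + 135 = ((1/192)y + 1/64)(192y^2 - 1344y + 8640) + (0)
Last nonzero remainder: 192y^2 - 1344y + 8640. Dividing through by 192 gives the monic gcd y^2 - 7y + 45.
Cancel y^2 - 7y + 45 from numerator and denominator to get the reduced form.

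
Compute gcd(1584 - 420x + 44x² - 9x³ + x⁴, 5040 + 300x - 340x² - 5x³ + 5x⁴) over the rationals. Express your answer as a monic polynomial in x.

36 - 12x + x²

Repeated division with remainder:
  x⁴ - 9x³ + 44x² - 420x + 1584 = (1/5)(5x⁴ - 5x³ - 340x² + 300x + 5040) + (-8x³ + 112x² - 480x + 576)
  5x⁴ - 5x³ - 340x² + 300x + 5040 = (-(5/8)x - 65/8)(-8x³ + 112x² - 480x + 576) + (270x² - 3240x + 9720)
  -8x³ + 112x² - 480x + 576 = (-(4/135)x + 8/135)(270x² - 3240x + 9720) + (0)
Last nonzero remainder: 270x² - 3240x + 9720. Dividing through by 270 gives the monic gcd x² - 12x + 36.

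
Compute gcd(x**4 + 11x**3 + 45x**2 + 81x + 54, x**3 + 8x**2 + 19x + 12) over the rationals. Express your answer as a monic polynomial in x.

x + 3

Euclidean algorithm in ℚ[x]:
  x**4 + 11x**3 + 45x**2 + 81x + 54 = (x + 3)(x**3 + 8x**2 + 19x + 12) + (2x**2 + 12x + 18)
  x**3 + 8x**2 + 19x + 12 = ((1/2)x + 1)(2x**2 + 12x + 18) + (-2x - 6)
  2x**2 + 12x + 18 = (-x - 3)(-2x - 6) + (0)
Last nonzero remainder: -2x - 6. Dividing through by -2 gives the monic gcd x + 3.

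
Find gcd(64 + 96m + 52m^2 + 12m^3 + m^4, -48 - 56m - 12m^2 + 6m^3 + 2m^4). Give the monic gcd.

4 + 4m + m^2

Euclidean algorithm in ℚ[m]:
  m^4 + 12m^3 + 52m^2 + 96m + 64 = (1/2)(2m^4 + 6m^3 - 12m^2 - 56m - 48) + (9m^3 + 58m^2 + 124m + 88)
  2m^4 + 6m^3 - 12m^2 - 56m - 48 = ((2/9)m - 62/81)(9m^3 + 58m^2 + 124m + 88) + ((392/81)m^2 + (1568/81)m + 1568/81)
  9m^3 + 58m^2 + 124m + 88 = ((729/392)m + 891/196)((392/81)m^2 + (1568/81)m + 1568/81) + (0)
Last nonzero remainder: (392/81)m^2 + (1568/81)m + 1568/81. Dividing through by 392/81 gives the monic gcd m^2 + 4m + 4.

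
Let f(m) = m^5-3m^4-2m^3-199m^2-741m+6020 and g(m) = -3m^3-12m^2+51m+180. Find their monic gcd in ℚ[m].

m^2+m-20

Repeated division with remainder:
  m^5-3m^4-2m^3-199m^2-741m+6020 = (-(1/3)m^2+(7/3)m-43/3)(-3m^3-12m^2+51m+180) + (-430m^2-430m+8600)
  -3m^3-12m^2+51m+180 = ((3/430)m+9/430)(-430m^2-430m+8600) + (0)
Last nonzero remainder: -430m^2-430m+8600. Dividing through by -430 gives the monic gcd m^2+m-20.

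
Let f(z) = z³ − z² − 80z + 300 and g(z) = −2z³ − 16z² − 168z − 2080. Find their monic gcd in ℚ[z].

z + 10

By polynomial division,
  z³ − z² − 80z + 300 = (−1/2)(−2z³ − 16z² − 168z − 2080) + (−9z² − 164z − 740)
  −2z³ − 16z² − 168z − 2080 = ((2/9)z − 184/81)(−9z² − 164z − 740) + (−(30464/81)z − 304640/81)
  −9z² − 164z − 740 = ((729/30464)z + 2997/15232)(−(30464/81)z − 304640/81) + (0)
Last nonzero remainder: −(30464/81)z − 304640/81. Dividing through by −30464/81 gives the monic gcd z + 10.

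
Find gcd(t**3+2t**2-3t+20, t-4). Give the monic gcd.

1

Euclidean algorithm in ℚ[t]:
  t**3+2t**2-3t+20 = (t**2+6t+21)(t-4) + (104)
  t-4 = ((1/104)t-1/26)(104) + (0)
The last nonzero remainder is the constant 104, so the polynomials are coprime and gcd = 1.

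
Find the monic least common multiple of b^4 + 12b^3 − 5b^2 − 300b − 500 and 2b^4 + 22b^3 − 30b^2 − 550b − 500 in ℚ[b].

Euclidean algorithm in ℚ[b]:
  b^4 + 12b^3 − 5b^2 − 300b − 500 = (1/2)(2b^4 + 22b^3 − 30b^2 − 550b − 500) + (b^3 + 10b^2 − 25b − 250)
  2b^4 + 22b^3 − 30b^2 − 550b − 500 = (2b + 2)(b^3 + 10b^2 − 25b − 250) + (0)
The last nonzero remainder b^3 + 10b^2 − 25b − 250 is already monic.
Then lcm(f, g) = f·g / gcd(f, g); expanding and making the result monic gives the answer.

b^5 + 13b^4 + 7b^3 − 305b^2 − 800b − 500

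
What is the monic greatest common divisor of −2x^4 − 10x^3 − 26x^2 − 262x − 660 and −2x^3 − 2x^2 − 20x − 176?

x^2 − 3x + 22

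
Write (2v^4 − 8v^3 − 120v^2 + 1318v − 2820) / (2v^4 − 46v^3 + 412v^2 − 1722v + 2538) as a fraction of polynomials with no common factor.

Repeated division with remainder:
  2v^4 − 8v^3 − 120v^2 + 1318v − 2820 = (2v^4 − 46v^3 + 412v^2 − 1722v + 2538) + (38v^3 − 532v^2 + 3040v − 5358)
  2v^4 − 46v^3 + 412v^2 − 1722v + 2538 = ((1/19)v − 9/19)(38v^3 − 532v^2 + 3040v − 5358) + (0)
Last nonzero remainder: 38v^3 − 532v^2 + 3040v − 5358. Dividing through by 38 gives the monic gcd v^3 − 14v^2 + 80v − 141.
Cancel v^3 − 14v^2 + 80v − 141 from numerator and denominator to get the reduced form.

(v + 10)/(v − 9)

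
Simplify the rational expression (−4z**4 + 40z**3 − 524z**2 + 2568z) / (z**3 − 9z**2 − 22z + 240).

(−4z**3 + 16z**2 − 428z)/(z**2 − 3z − 40)

Repeated division with remainder:
  −4z**4 + 40z**3 − 524z**2 + 2568z = (−4z + 4)(z**3 − 9z**2 − 22z + 240) + (−576z**2 + 3616z − 960)
  z**3 − 9z**2 − 22z + 240 = (−(1/576)z + 49/10368)(−576z**2 + 3616z − 960) + (−(13205/324)z + 13205/54)
  −576z**2 + 3616z − 960 = ((186624/13205)z − 10368/2641)(−(13205/324)z + 13205/54) + (0)
Last nonzero remainder: −(13205/324)z + 13205/54. Dividing through by −13205/324 gives the monic gcd z − 6.
Cancel z − 6 from numerator and denominator to get the reduced form.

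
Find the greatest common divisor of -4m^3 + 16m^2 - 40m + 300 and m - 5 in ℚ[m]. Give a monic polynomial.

Apply the Euclidean algorithm:
  -4m^3 + 16m^2 - 40m + 300 = (-4m^2 - 4m - 60)(m - 5) + (0)
The last nonzero remainder m - 5 is already monic.

m - 5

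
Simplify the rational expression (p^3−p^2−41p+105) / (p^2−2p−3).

(p^2+2p−35)/(p+1)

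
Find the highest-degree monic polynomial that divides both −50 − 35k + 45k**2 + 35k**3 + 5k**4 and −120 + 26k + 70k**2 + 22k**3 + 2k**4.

By polynomial division,
  5k**4 + 35k**3 + 45k**2 − 35k − 50 = (5/2)(2k**4 + 22k**3 + 70k**2 + 26k − 120) + (−20k**3 − 130k**2 − 100k + 250)
  2k**4 + 22k**3 + 70k**2 + 26k − 120 = (−(1/10)k − 9/20)(−20k**3 − 130k**2 − 100k + 250) + ((3/2)k**2 + 6k − 15/2)
  −20k**3 − 130k**2 − 100k + 250 = (−(40/3)k − 100/3)((3/2)k**2 + 6k − 15/2) + (0)
Last nonzero remainder: (3/2)k**2 + 6k − 15/2. Dividing through by 3/2 gives the monic gcd k**2 + 4k − 5.

−5 + 4k + k**2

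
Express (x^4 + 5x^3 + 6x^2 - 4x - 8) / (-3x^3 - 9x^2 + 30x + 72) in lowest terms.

By polynomial division,
  x^4 + 5x^3 + 6x^2 - 4x - 8 = (-(1/3)x - 2/3)(-3x^3 - 9x^2 + 30x + 72) + (10x^2 + 40x + 40)
  -3x^3 - 9x^2 + 30x + 72 = (-(3/10)x + 3/10)(10x^2 + 40x + 40) + (30x + 60)
  10x^2 + 40x + 40 = ((1/3)x + 2/3)(30x + 60) + (0)
Last nonzero remainder: 30x + 60. Dividing through by 30 gives the monic gcd x + 2.
Cancel x + 2 from numerator and denominator to get the reduced form.

(-x^3 - 3x^2 + 4)/(3x^2 + 3x - 36)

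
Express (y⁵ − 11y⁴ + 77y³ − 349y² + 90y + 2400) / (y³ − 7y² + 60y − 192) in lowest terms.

Repeated division with remainder:
  y⁵ − 11y⁴ + 77y³ − 349y² + 90y + 2400 = (y² − 4y − 11)(y³ − 7y² + 60y − 192) + (6y² − 18y + 288)
  y³ − 7y² + 60y − 192 = ((1/6)y − 2/3)(6y² − 18y + 288) + (0)
Last nonzero remainder: 6y² − 18y + 288. Dividing through by 6 gives the monic gcd y² − 3y + 48.
Cancel y² − 3y + 48 from numerator and denominator to get the reduced form.

(y³ − 8y² + 5y + 50)/(y − 4)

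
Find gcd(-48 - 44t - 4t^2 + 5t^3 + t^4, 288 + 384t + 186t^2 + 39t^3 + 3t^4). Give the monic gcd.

8 + 6t + t^2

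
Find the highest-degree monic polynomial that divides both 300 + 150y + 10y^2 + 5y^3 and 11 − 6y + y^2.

Repeated division with remainder:
  5y^3 + 10y^2 + 150y + 300 = (5y + 40)(y^2 − 6y + 11) + (335y − 140)
  y^2 − 6y + 11 = ((1/335)y − 374/22445)(335y − 140) + (38907/4489)
  335y − 140 = ((1503815/38907)y − 628460/38907)(38907/4489) + (0)
The last nonzero remainder is the constant 38907/4489, so the polynomials are coprime and gcd = 1.

1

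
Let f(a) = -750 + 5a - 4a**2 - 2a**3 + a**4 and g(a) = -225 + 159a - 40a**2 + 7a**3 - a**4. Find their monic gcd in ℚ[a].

25 - a + a**2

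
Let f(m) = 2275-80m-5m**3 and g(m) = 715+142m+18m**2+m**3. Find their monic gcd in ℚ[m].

65+7m+m**2

Euclidean algorithm in ℚ[m]:
  -5m**3-80m+2275 = (-5)(m**3+18m**2+142m+715) + (90m**2+630m+5850)
  m**3+18m**2+142m+715 = ((1/90)m+11/90)(90m**2+630m+5850) + (0)
Last nonzero remainder: 90m**2+630m+5850. Dividing through by 90 gives the monic gcd m**2+7m+65.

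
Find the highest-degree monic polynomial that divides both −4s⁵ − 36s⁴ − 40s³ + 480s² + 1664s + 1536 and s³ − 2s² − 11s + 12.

Apply the Euclidean algorithm:
  −4s⁵ − 36s⁴ − 40s³ + 480s² + 1664s + 1536 = (−4s² − 44s − 172)(s³ − 2s² − 11s + 12) + (−300s² + 300s + 3600)
  s³ − 2s² − 11s + 12 = (−(1/300)s + 1/300)(−300s² + 300s + 3600) + (0)
Last nonzero remainder: −300s² + 300s + 3600. Dividing through by −300 gives the monic gcd s² − s − 12.

s² − s − 12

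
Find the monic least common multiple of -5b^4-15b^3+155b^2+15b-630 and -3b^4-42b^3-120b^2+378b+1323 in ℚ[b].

Apply the Euclidean algorithm:
  -5b^4-15b^3+155b^2+15b-630 = (5/3)(-3b^4-42b^3-120b^2+378b+1323) + (55b^3+355b^2-615b-2835)
  -3b^4-42b^3-120b^2+378b+1323 = (-(3/55)b-249/605)(55b^3+355b^2-615b-2835) + (-(900/121)b^2-(3600/121)b+18900/121)
  55b^3+355b^2-615b-2835 = (-(1331/180)b-363/20)(-(900/121)b^2-(3600/121)b+18900/121) + (0)
Last nonzero remainder: -(900/121)b^2-(3600/121)b+18900/121. Dividing through by -900/121 gives the monic gcd b^2+4b-21.
Then lcm(f, g) = f·g / gcd(f, g); expanding and making the result monic gives the answer.

b^6+13b^5+20b^4-250b^3-555b^2+1197b+2646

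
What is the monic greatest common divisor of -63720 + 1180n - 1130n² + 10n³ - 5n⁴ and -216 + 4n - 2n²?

108 - 2n + n²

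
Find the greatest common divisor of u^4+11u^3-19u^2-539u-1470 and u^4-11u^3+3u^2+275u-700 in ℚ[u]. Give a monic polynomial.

u^2-2u-35

Euclidean algorithm in ℚ[u]:
  u^4+11u^3-19u^2-539u-1470 = (u^4-11u^3+3u^2+275u-700) + (22u^3-22u^2-814u-770)
  u^4-11u^3+3u^2+275u-700 = ((1/22)u-5/11)(22u^3-22u^2-814u-770) + (30u^2-60u-1050)
  22u^3-22u^2-814u-770 = ((11/15)u+11/15)(30u^2-60u-1050) + (0)
Last nonzero remainder: 30u^2-60u-1050. Dividing through by 30 gives the monic gcd u^2-2u-35.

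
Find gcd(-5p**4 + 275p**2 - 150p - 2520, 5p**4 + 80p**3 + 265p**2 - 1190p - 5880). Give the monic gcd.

p**2 + 3p - 28

By polynomial division,
  -5p**4 + 275p**2 - 150p - 2520 = (-1)(5p**4 + 80p**3 + 265p**2 - 1190p - 5880) + (80p**3 + 540p**2 - 1340p - 8400)
  5p**4 + 80p**3 + 265p**2 - 1190p - 5880 = ((1/16)p + 37/64)(80p**3 + 540p**2 - 1340p - 8400) + ((585/16)p**2 + (1755/16)p - 4095/4)
  80p**3 + 540p**2 - 1340p - 8400 = ((256/117)p + 320/39)((585/16)p**2 + (1755/16)p - 4095/4) + (0)
Last nonzero remainder: (585/16)p**2 + (1755/16)p - 4095/4. Dividing through by 585/16 gives the monic gcd p**2 + 3p - 28.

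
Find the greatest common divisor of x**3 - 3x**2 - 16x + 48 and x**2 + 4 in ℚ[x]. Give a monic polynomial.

1

Euclidean algorithm in ℚ[x]:
  x**3 - 3x**2 - 16x + 48 = (x - 3)(x**2 + 4) + (-20x + 60)
  x**2 + 4 = (-(1/20)x - 3/20)(-20x + 60) + (13)
  -20x + 60 = (-(20/13)x + 60/13)(13) + (0)
The last nonzero remainder is the constant 13, so the polynomials are coprime and gcd = 1.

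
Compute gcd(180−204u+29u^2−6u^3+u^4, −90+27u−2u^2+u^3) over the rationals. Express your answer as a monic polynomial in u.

Euclidean algorithm in ℚ[u]:
  u^4−6u^3+29u^2−204u+180 = (u−4)(u^3−2u^2+27u−90) + (−6u^2−6u−180)
  u^3−2u^2+27u−90 = (−(1/6)u+1/2)(−6u^2−6u−180) + (0)
Last nonzero remainder: −6u^2−6u−180. Dividing through by −6 gives the monic gcd u^2+u+30.

30+u+u^2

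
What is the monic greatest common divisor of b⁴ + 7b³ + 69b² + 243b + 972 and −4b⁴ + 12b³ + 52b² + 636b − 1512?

b² + 6b + 27

Repeated division with remainder:
  b⁴ + 7b³ + 69b² + 243b + 972 = (−1/4)(−4b⁴ + 12b³ + 52b² + 636b − 1512) + (10b³ + 82b² + 402b + 594)
  −4b⁴ + 12b³ + 52b² + 636b − 1512 = (−(2/5)b + 112/25)(10b³ + 82b² + 402b + 594) + (−(3864/25)b² − (23184/25)b − 104328/25)
  10b³ + 82b² + 402b + 594 = (−(125/1932)b − 275/1932)(−(3864/25)b² − (23184/25)b − 104328/25) + (0)
Last nonzero remainder: −(3864/25)b² − (23184/25)b − 104328/25. Dividing through by −3864/25 gives the monic gcd b² + 6b + 27.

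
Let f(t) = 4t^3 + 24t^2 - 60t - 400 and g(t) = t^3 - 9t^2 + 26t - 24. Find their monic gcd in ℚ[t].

t - 4

Repeated division with remainder:
  4t^3 + 24t^2 - 60t - 400 = (4)(t^3 - 9t^2 + 26t - 24) + (60t^2 - 164t - 304)
  t^3 - 9t^2 + 26t - 24 = ((1/60)t - 47/450)(60t^2 - 164t - 304) + ((3136/225)t - 12544/225)
  60t^2 - 164t - 304 = ((3375/784)t + 4275/784)((3136/225)t - 12544/225) + (0)
Last nonzero remainder: (3136/225)t - 12544/225. Dividing through by 3136/225 gives the monic gcd t - 4.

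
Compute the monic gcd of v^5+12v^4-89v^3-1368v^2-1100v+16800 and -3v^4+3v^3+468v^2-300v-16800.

Apply the Euclidean algorithm:
  v^5+12v^4-89v^3-1368v^2-1100v+16800 = (-(1/3)v-13/3)(-3v^4+3v^3+468v^2-300v-16800) + (80v^3+560v^2-8000v-56000)
  -3v^4+3v^3+468v^2-300v-16800 = (-(3/80)v+3/10)(80v^3+560v^2-8000v-56000) + (0)
Last nonzero remainder: 80v^3+560v^2-8000v-56000. Dividing through by 80 gives the monic gcd v^3+7v^2-100v-700.

v^3+7v^2-100v-700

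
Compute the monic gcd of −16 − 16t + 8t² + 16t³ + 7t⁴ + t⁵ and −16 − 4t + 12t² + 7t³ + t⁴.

Apply the Euclidean algorithm:
  t⁵ + 7t⁴ + 16t³ + 8t² − 16t − 16 = (t)(t⁴ + 7t³ + 12t² − 4t − 16) + (4t³ + 12t² − 16)
  t⁴ + 7t³ + 12t² − 4t − 16 = ((1/4)t + 1)(4t³ + 12t² − 16) + (0)
Last nonzero remainder: 4t³ + 12t² − 16. Dividing through by 4 gives the monic gcd t³ + 3t² − 4.

−4 + 3t² + t³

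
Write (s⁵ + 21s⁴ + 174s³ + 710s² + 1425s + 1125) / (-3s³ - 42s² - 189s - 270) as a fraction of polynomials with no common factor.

(-s³ - 13s² - 55s - 75)/(3s + 18)

Repeated division with remainder:
  s⁵ + 21s⁴ + 174s³ + 710s² + 1425s + 1125 = (-(1/3)s² - (7/3)s - 13/3)(-3s³ - 42s² - 189s - 270) + (-3s² - 24s - 45)
  -3s³ - 42s² - 189s - 270 = (s + 6)(-3s² - 24s - 45) + (0)
Last nonzero remainder: -3s² - 24s - 45. Dividing through by -3 gives the monic gcd s² + 8s + 15.
Cancel s² + 8s + 15 from numerator and denominator to get the reduced form.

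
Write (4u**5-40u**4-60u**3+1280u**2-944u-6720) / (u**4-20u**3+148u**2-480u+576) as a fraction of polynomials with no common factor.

Apply the Euclidean algorithm:
  4u**5-40u**4-60u**3+1280u**2-944u-6720 = (4u+40)(u**4-20u**3+148u**2-480u+576) + (148u**3-2720u**2+15952u-29760)
  u**4-20u**3+148u**2-480u+576 = ((1/148)u-15/1369)(148u**3-2720u**2+15952u-29760) + ((14256/1369)u**2-(142560/1369)u+342144/1369)
  148u**3-2720u**2+15952u-29760 = ((50653/3564)u-212195/1782)((14256/1369)u**2-(142560/1369)u+342144/1369) + (0)
Last nonzero remainder: (14256/1369)u**2-(142560/1369)u+342144/1369. Dividing through by 14256/1369 gives the monic gcd u**2-10u+24.
Cancel u**2-10u+24 from numerator and denominator to get the reduced form.

(4u**3-156u-280)/(u**2-10u+24)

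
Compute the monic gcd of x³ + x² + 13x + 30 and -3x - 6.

x + 2

By polynomial division,
  x³ + x² + 13x + 30 = (-(1/3)x² + (1/3)x - 5)(-3x - 6) + (0)
Last nonzero remainder: -3x - 6. Dividing through by -3 gives the monic gcd x + 2.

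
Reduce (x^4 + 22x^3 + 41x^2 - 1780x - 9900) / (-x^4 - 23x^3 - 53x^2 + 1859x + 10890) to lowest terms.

(-x - 10)/(x + 11)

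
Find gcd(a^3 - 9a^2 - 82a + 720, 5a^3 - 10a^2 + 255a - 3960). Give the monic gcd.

a - 8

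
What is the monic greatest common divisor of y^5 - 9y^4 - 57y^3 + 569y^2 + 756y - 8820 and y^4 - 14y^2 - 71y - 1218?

Repeated division with remainder:
  y^5 - 9y^4 - 57y^3 + 569y^2 + 756y - 8820 = (y - 9)(y^4 - 14y^2 - 71y - 1218) + (-43y^3 + 514y^2 + 1335y - 19782)
  y^4 - 14y^2 - 71y - 1218 = (-(1/43)y - 514/1849)(-43y^3 + 514y^2 + 1335y - 19782) + ((295715/1849)y^2 - (295715/1849)y - 12420030/1849)
  -43y^3 + 514y^2 + 1335y - 19782 = (-(79507/295715)y + 870879/295715)((295715/1849)y^2 - (295715/1849)y - 12420030/1849) + (0)
Last nonzero remainder: (295715/1849)y^2 - (295715/1849)y - 12420030/1849. Dividing through by 295715/1849 gives the monic gcd y^2 - y - 42.

y^2 - y - 42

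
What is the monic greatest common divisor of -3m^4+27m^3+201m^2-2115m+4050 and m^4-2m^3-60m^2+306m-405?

m^3+m^2-57m+135

By polynomial division,
  -3m^4+27m^3+201m^2-2115m+4050 = (-3)(m^4-2m^3-60m^2+306m-405) + (21m^3+21m^2-1197m+2835)
  m^4-2m^3-60m^2+306m-405 = ((1/21)m-1/7)(21m^3+21m^2-1197m+2835) + (0)
Last nonzero remainder: 21m^3+21m^2-1197m+2835. Dividing through by 21 gives the monic gcd m^3+m^2-57m+135.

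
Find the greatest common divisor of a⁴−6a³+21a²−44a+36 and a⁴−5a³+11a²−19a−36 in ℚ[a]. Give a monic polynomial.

Repeated division with remainder:
  a⁴−6a³+21a²−44a+36 = (a⁴−5a³+11a²−19a−36) + (−a³+10a²−25a+72)
  a⁴−5a³+11a²−19a−36 = (−a−5)(−a³+10a²−25a+72) + (36a²−72a+324)
  −a³+10a²−25a+72 = (−(1/36)a+2/9)(36a²−72a+324) + (0)
Last nonzero remainder: 36a²−72a+324. Dividing through by 36 gives the monic gcd a²−2a+9.

a²−2a+9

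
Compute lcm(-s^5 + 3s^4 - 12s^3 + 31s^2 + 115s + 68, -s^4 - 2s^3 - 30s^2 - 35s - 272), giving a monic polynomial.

Euclidean algorithm in ℚ[s]:
  -s^5 + 3s^4 - 12s^3 + 31s^2 + 115s + 68 = (s - 5)(-s^4 - 2s^3 - 30s^2 - 35s - 272) + (8s^3 - 84s^2 + 212s - 1292)
  -s^4 - 2s^3 - 30s^2 - 35s - 272 = (-(1/8)s - 25/16)(8s^3 - 84s^2 + 212s - 1292) + (-(539/4)s^2 + (539/4)s - 9163/4)
  8s^3 - 84s^2 + 212s - 1292 = (-(32/539)s + 304/539)(-(539/4)s^2 + (539/4)s - 9163/4) + (0)
Last nonzero remainder: -(539/4)s^2 + (539/4)s - 9163/4. Dividing through by -539/4 gives the monic gcd s^2 - s + 17.
Then lcm(f, g) = f·g / gcd(f, g); expanding and making the result monic gives the answer.

s^7 + 19s^5 - 43s^4 - 16s^3 - 909s^2 - 2044s - 1088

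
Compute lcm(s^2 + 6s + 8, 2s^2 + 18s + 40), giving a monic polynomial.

s^3 + 11s^2 + 38s + 40

Apply the Euclidean algorithm:
  s^2 + 6s + 8 = (1/2)(2s^2 + 18s + 40) + (-3s - 12)
  2s^2 + 18s + 40 = (-(2/3)s - 10/3)(-3s - 12) + (0)
Last nonzero remainder: -3s - 12. Dividing through by -3 gives the monic gcd s + 4.
Then lcm(f, g) = f·g / gcd(f, g); expanding and making the result monic gives the answer.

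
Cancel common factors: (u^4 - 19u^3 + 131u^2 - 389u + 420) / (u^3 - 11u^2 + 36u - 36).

(u^3 - 16u^2 + 83u - 140)/(u^2 - 8u + 12)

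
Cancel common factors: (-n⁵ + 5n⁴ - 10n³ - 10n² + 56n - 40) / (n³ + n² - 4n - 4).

(-n³ + 5n² - 14n + 10)/(n + 1)

Euclidean algorithm in ℚ[n]:
  -n⁵ + 5n⁴ - 10n³ - 10n² + 56n - 40 = (-n² + 6n - 20)(n³ + n² - 4n - 4) + (30n² - 120)
  n³ + n² - 4n - 4 = ((1/30)n + 1/30)(30n² - 120) + (0)
Last nonzero remainder: 30n² - 120. Dividing through by 30 gives the monic gcd n² - 4.
Cancel n² - 4 from numerator and denominator to get the reduced form.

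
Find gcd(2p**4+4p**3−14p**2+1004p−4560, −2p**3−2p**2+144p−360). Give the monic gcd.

Euclidean algorithm in ℚ[p]:
  2p**4+4p**3−14p**2+1004p−4560 = (−p−1)(−2p**3−2p**2+144p−360) + (128p**2+788p−4920)
  −2p**3−2p**2+144p−360 = (−(1/64)p+165/2048)(128p**2+788p−4920) + ((1863/512)p+9315/256)
  128p**2+788p−4920 = ((65536/1863)p−83968/621)((1863/512)p+9315/256) + (0)
Last nonzero remainder: (1863/512)p+9315/256. Dividing through by 1863/512 gives the monic gcd p+10.

p+10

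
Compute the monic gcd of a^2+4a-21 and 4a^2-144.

1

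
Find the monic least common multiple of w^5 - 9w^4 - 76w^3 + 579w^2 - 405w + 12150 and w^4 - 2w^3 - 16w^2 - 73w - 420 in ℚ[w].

w^7 - 12w^6 - 77w^5 + 1059w^4 - 14w^3 - 2847w^2 - 25110w - 340200

Repeated division with remainder:
  w^5 - 9w^4 - 76w^3 + 579w^2 - 405w + 12150 = (w - 7)(w^4 - 2w^3 - 16w^2 - 73w - 420) + (-74w^3 + 540w^2 - 496w + 9210)
  w^4 - 2w^3 - 16w^2 - 73w - 420 = (-(1/74)w - 98/1369)(-74w^3 + 540w^2 - 496w + 9210) + ((21840/1369)w^2 + (21840/1369)w + 327600/1369)
  -74w^3 + 540w^2 - 496w + 9210 = (-(50653/10920)w + 420283/10920)((21840/1369)w^2 + (21840/1369)w + 327600/1369) + (0)
Last nonzero remainder: (21840/1369)w^2 + (21840/1369)w + 327600/1369. Dividing through by 21840/1369 gives the monic gcd w^2 + w + 15.
Then lcm(f, g) = f·g / gcd(f, g); expanding and making the result monic gives the answer.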